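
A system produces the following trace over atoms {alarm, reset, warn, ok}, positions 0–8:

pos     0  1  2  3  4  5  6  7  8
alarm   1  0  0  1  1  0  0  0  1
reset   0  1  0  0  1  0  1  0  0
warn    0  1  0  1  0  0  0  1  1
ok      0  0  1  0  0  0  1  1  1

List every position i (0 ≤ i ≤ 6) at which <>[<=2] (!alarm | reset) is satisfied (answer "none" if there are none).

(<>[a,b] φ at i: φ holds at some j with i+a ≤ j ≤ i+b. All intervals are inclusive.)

0, 1, 2, 3, 4, 5, 6

Evaluate at each i in [0,6]:
  i=0: ✓ (witness j=1)
  i=1: ✓ (witness j=1)
  i=2: ✓ (witness j=2)
  i=3: ✓ (witness j=4)
  i=4: ✓ (witness j=4)
  i=5: ✓ (witness j=5)
  i=6: ✓ (witness j=6)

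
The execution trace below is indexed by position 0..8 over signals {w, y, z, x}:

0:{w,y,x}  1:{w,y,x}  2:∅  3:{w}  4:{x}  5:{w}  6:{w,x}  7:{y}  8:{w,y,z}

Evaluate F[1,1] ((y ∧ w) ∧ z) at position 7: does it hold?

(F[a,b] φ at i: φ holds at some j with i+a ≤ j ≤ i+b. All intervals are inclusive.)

Holds

Check ((y ∧ w) ∧ z) at each j in [8,8]:
  j=8: true
Found at j=8 → formula holds.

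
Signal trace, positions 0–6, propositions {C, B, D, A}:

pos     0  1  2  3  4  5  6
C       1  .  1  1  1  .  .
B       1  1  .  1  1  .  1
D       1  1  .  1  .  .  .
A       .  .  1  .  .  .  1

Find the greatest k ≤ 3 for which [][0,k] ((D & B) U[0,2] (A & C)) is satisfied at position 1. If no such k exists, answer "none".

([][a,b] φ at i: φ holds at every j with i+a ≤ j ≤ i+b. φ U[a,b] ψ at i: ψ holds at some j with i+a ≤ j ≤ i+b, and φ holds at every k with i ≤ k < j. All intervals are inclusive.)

1

((D & B) U[0,2] (A & C)) must hold from j=1 onward; find where it first fails.
  j=1: holds
  j=2: holds
  j=3: fails
Holds on [1,2], so largest k = 1.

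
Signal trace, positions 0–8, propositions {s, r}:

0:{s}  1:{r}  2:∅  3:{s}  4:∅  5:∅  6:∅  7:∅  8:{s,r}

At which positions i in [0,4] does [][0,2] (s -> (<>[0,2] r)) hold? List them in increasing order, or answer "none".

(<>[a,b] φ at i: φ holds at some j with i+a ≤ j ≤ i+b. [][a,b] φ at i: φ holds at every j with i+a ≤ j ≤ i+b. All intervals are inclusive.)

Evaluate at each i in [0,4]:
  i=0: ✓ (all of [0,2])
  i=1: ✗ (fails at j=3)
  i=2: ✗ (fails at j=3)
  i=3: ✗ (fails at j=3)
  i=4: ✓ (all of [4,6])

0, 4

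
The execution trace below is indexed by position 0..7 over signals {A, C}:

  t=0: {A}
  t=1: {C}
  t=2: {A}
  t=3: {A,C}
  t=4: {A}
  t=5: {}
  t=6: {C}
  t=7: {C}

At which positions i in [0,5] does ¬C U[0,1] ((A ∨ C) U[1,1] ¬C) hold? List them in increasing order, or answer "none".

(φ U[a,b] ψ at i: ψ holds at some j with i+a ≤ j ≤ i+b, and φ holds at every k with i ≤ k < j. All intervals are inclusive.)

0, 1, 2, 3, 4

Evaluate at each i in [0,5]:
  i=0: ✓ (rhs at j=1; lhs holds on [0,0])
  i=1: ✓ (rhs at j=1)
  i=2: ✓ (rhs at j=3; lhs holds on [2,2])
  i=3: ✓ (rhs at j=3)
  i=4: ✓ (rhs at j=4)
  i=5: ✗ (no rhs in [5,6])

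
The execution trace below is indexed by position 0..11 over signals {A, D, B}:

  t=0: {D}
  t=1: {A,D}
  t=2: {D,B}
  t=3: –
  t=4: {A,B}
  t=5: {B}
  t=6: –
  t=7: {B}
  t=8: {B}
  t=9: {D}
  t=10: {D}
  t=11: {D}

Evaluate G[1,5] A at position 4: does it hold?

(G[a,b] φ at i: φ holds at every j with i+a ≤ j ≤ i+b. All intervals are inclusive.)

Check A at every j in [5,9]:
  j=5: false
  j=6: false
  j=7: false
  j=8: false
  j=9: false
Fails at j=5 → formula fails.

No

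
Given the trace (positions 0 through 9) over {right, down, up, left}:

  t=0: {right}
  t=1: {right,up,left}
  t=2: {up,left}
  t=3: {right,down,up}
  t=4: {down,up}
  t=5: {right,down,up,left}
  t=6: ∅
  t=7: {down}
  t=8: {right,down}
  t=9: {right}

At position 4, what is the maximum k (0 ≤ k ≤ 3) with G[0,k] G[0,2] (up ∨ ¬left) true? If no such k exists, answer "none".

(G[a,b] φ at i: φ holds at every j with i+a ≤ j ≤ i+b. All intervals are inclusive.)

3

G[0,2] (up ∨ ¬left) must hold from j=4 onward; find where it first fails.
  j=4: holds
  j=5: holds
  j=6: holds
  j=7: holds
Holds through j=7; largest k = 3.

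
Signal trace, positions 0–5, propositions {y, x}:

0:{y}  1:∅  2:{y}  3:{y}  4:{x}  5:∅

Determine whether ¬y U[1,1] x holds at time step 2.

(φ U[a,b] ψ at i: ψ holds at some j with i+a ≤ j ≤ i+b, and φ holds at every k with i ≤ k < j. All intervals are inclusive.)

False

Need some j in [3,3] with x, and ¬y at every k in [2,j-1].
  j=3: x false.
No j in the window works → until fails.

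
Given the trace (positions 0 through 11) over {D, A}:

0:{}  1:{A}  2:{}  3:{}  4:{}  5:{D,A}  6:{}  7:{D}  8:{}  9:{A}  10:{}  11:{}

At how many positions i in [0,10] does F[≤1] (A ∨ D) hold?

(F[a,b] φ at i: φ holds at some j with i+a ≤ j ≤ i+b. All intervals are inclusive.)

Evaluate at each i in [0,10]:
  i=0: ✓ (witness j=1)
  i=1: ✓ (witness j=1)
  i=2: ✗ (none in [2,3])
  i=3: ✗ (none in [3,4])
  i=4: ✓ (witness j=5)
  i=5: ✓ (witness j=5)
  i=6: ✓ (witness j=7)
  i=7: ✓ (witness j=7)
  i=8: ✓ (witness j=9)
  i=9: ✓ (witness j=9)
  i=10: ✗ (none in [10,11])
Positions where it holds: {0, 1, 4, 5, 6, 7, 8, 9} → 8.

8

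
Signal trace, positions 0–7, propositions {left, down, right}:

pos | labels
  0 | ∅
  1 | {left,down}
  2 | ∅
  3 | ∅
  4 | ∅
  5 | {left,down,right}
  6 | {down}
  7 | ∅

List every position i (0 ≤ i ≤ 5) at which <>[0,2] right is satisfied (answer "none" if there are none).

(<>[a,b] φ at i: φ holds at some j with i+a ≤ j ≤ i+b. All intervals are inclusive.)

Evaluate at each i in [0,5]:
  i=0: ✗ (none in [0,2])
  i=1: ✗ (none in [1,3])
  i=2: ✗ (none in [2,4])
  i=3: ✓ (witness j=5)
  i=4: ✓ (witness j=5)
  i=5: ✓ (witness j=5)

3, 4, 5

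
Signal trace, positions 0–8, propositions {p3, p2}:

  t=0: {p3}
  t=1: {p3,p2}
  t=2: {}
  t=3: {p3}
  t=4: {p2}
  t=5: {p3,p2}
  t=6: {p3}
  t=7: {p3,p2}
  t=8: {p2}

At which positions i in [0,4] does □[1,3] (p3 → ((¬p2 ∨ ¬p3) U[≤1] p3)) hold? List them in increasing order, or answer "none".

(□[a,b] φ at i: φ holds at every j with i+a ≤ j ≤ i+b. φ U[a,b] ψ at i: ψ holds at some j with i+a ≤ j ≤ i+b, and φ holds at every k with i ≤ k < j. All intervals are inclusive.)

0, 1, 2, 3, 4

Evaluate at each i in [0,4]:
  i=0: ✓ (all of [1,3])
  i=1: ✓ (all of [2,4])
  i=2: ✓ (all of [3,5])
  i=3: ✓ (all of [4,6])
  i=4: ✓ (all of [5,7])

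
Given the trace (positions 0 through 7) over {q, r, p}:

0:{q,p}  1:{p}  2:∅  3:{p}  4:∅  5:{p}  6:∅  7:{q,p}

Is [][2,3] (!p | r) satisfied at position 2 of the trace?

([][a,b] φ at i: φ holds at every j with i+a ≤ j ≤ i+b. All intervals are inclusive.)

Check (!p | r) at every j in [4,5]:
  j=4: true
  j=5: false
Fails at j=5 → formula fails.

No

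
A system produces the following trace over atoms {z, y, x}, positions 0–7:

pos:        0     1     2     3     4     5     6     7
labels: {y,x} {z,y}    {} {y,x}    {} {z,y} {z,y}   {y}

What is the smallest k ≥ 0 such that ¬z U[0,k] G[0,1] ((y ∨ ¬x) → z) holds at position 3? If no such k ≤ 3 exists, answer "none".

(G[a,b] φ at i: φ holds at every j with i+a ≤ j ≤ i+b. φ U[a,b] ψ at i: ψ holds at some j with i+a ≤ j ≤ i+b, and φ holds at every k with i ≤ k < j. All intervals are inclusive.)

2

Need earliest j ≥ 3 with G[0,1] ((y ∨ ¬x) → z), and ¬z at every k in [3,j-1].
  j=3: rhs fails.
  j=4: rhs fails.
  j=5: rhs holds; lhs holds on [3,4]. k = 2.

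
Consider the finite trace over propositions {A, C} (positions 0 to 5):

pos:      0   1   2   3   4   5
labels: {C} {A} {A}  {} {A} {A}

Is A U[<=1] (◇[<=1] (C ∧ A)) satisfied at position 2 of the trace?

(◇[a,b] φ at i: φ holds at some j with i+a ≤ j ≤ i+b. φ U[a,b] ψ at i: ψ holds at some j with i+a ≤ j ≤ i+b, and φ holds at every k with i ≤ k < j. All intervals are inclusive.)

False

Need some j in [2,3] with ◇[<=1] (C ∧ A), and A at every k in [2,j-1].
  j=2: ◇[<=1] (C ∧ A) — fails (none in [2,3]).
  j=3: ◇[<=1] (C ∧ A) — fails (none in [3,4]).
No j in the window works → until fails.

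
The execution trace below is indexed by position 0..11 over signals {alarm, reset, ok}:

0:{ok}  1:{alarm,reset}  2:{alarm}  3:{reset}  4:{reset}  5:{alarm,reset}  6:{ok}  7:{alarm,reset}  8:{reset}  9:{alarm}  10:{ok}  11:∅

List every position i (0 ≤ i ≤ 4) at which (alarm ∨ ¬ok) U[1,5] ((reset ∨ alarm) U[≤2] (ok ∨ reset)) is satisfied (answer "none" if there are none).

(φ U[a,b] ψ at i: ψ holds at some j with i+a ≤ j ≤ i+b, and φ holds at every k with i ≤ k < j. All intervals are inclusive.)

1, 2, 3, 4

Evaluate at each i in [0,4]:
  i=0: ✗ (lhs fails at k=0 before rhs at j=1)
  i=1: ✓ (rhs at j=2; lhs holds on [1,1])
  i=2: ✓ (rhs at j=3; lhs holds on [2,2])
  i=3: ✓ (rhs at j=4; lhs holds on [3,3])
  i=4: ✓ (rhs at j=5; lhs holds on [4,4])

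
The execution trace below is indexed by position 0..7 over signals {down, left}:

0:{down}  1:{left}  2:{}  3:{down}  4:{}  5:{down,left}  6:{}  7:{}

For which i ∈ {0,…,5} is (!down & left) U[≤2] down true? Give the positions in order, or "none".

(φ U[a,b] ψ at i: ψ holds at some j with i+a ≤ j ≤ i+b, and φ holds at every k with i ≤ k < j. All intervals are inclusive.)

Evaluate at each i in [0,5]:
  i=0: ✓ (rhs at j=0)
  i=1: ✗ (lhs fails at k=2 before rhs at j=3)
  i=2: ✗ (lhs fails at k=2 before rhs at j=3)
  i=3: ✓ (rhs at j=3)
  i=4: ✗ (lhs fails at k=4 before rhs at j=5)
  i=5: ✓ (rhs at j=5)

0, 3, 5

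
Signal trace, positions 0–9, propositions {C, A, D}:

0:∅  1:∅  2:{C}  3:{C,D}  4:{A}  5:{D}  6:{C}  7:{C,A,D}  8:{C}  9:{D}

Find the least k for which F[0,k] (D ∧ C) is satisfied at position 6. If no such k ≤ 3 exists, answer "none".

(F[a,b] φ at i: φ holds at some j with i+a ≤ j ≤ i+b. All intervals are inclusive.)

Scan j = 6,7,… for (D ∧ C):
  j=6: fails
  j=7: holds
First hit at j=7, so smallest k = 7-6 = 1.

1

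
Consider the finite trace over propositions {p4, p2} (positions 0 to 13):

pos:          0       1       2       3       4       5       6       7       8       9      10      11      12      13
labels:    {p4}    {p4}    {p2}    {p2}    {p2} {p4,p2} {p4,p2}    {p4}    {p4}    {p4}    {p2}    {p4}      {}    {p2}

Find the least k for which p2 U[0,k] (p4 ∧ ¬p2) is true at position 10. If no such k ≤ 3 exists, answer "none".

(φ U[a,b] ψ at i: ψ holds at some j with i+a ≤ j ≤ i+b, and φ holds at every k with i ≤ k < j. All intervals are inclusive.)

1

Need earliest j ≥ 10 with (p4 ∧ ¬p2), and p2 at every k in [10,j-1].
  j=10: rhs fails.
  j=11: rhs holds; lhs holds on [10,10]. k = 1.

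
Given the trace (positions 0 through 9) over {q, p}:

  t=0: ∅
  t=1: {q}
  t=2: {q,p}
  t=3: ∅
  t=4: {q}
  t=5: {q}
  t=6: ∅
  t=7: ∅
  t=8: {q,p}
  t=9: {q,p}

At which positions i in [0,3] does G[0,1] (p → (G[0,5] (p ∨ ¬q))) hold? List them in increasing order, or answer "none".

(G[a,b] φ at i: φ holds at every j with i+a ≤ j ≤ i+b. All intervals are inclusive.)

0, 3

Evaluate at each i in [0,3]:
  i=0: ✓ (all of [0,1])
  i=1: ✗ (fails at j=2)
  i=2: ✗ (fails at j=2)
  i=3: ✓ (all of [3,4])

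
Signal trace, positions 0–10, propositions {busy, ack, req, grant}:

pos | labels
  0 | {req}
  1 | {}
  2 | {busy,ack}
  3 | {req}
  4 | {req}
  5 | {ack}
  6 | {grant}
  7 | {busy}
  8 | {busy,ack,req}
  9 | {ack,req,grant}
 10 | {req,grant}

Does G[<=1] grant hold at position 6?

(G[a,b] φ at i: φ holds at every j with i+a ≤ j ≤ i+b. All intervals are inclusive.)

False

Check grant at every j in [6,7]:
  j=6: true
  j=7: false
Fails at j=7 → formula fails.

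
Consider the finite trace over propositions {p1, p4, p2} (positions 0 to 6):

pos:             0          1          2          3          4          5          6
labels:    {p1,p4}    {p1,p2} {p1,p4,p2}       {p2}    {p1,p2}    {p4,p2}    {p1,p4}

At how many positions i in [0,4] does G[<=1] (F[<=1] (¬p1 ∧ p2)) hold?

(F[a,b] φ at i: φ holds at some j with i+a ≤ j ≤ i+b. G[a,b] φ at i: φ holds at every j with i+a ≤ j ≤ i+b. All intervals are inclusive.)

Evaluate at each i in [0,4]:
  i=0: ✗ (fails at j=0)
  i=1: ✗ (fails at j=1)
  i=2: ✓ (all of [2,3])
  i=3: ✓ (all of [3,4])
  i=4: ✓ (all of [4,5])
Positions where it holds: {2, 3, 4} → 3.

3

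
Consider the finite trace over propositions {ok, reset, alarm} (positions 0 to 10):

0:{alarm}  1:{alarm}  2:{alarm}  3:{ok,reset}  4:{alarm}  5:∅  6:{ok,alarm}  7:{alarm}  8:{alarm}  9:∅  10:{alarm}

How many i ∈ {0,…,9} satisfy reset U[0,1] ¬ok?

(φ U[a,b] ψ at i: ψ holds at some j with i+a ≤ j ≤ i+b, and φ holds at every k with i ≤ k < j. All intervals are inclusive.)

9

Evaluate at each i in [0,9]:
  i=0: ✓ (rhs at j=0)
  i=1: ✓ (rhs at j=1)
  i=2: ✓ (rhs at j=2)
  i=3: ✓ (rhs at j=4; lhs holds on [3,3])
  i=4: ✓ (rhs at j=4)
  i=5: ✓ (rhs at j=5)
  i=6: ✗ (lhs fails at k=6 before rhs at j=7)
  i=7: ✓ (rhs at j=7)
  i=8: ✓ (rhs at j=8)
  i=9: ✓ (rhs at j=9)
Positions where it holds: {0, 1, 2, 3, 4, 5, 7, 8, 9} → 9.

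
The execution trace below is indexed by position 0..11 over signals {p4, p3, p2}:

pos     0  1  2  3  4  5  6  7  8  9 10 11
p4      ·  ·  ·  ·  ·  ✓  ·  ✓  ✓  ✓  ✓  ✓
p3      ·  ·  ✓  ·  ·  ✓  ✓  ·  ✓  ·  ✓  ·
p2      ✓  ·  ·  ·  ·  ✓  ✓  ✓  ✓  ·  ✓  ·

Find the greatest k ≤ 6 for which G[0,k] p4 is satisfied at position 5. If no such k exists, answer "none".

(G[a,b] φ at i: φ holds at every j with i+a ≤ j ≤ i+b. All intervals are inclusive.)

p4 must hold from j=5 onward; find where it first fails.
  j=5: holds
  j=6: fails
Holds on [5,5], so largest k = 0.

0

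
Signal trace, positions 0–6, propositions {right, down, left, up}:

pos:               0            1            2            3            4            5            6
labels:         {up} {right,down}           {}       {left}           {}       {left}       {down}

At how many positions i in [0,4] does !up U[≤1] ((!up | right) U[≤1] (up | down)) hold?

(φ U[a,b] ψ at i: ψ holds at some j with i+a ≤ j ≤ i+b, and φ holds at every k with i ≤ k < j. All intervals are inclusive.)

Evaluate at each i in [0,4]:
  i=0: ✓ (rhs at j=0)
  i=1: ✓ (rhs at j=1)
  i=2: ✗ (no rhs in [2,3])
  i=3: ✗ (no rhs in [3,4])
  i=4: ✓ (rhs at j=5; lhs holds on [4,4])
Positions where it holds: {0, 1, 4} → 3.

3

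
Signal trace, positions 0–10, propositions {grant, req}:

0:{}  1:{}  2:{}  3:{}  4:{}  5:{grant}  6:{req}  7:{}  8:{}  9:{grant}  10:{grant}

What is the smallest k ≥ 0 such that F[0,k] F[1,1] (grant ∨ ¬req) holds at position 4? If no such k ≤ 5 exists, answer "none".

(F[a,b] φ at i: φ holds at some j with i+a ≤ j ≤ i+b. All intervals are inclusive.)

Scan j = 4,5,… for F[1,1] (grant ∨ ¬req):
  j=4: holds
First hit at j=4, so smallest k = 4-4 = 0.

0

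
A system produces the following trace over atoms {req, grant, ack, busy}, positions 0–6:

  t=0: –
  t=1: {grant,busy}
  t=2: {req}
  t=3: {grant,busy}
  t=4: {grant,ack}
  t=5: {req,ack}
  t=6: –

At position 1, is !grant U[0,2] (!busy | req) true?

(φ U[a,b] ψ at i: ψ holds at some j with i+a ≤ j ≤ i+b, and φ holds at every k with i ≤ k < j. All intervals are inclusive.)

No

Need some j in [1,3] with (!busy | req), and !grant at every k in [1,j-1].
  j=1: (!busy | req) false.
  j=2: (!busy | req) holds, but !grant fails at k=1 → not this j.
  j=3: (!busy | req) false.
No j in the window works → until fails.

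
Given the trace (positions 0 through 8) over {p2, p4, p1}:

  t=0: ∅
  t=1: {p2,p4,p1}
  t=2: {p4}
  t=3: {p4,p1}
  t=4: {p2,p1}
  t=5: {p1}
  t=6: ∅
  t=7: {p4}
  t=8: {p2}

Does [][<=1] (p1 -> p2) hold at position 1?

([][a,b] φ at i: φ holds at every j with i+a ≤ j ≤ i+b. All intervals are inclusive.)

Yes

Check (p1 -> p2) at every j in [1,2]:
  j=1: antecedent true; consequent true → ✓
  j=2: antecedent false → ✓
All positions satisfy it → formula holds.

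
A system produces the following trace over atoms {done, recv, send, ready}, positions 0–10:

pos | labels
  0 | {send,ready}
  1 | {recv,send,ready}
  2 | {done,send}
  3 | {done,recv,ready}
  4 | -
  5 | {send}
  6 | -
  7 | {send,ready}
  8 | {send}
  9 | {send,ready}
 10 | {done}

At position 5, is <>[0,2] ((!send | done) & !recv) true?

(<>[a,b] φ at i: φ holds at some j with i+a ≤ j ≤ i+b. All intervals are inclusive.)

Yes

Check ((!send | done) & !recv) at each j in [5,7]:
  j=5: false
  j=6: true
  j=7: false
Found at j=6 → formula holds.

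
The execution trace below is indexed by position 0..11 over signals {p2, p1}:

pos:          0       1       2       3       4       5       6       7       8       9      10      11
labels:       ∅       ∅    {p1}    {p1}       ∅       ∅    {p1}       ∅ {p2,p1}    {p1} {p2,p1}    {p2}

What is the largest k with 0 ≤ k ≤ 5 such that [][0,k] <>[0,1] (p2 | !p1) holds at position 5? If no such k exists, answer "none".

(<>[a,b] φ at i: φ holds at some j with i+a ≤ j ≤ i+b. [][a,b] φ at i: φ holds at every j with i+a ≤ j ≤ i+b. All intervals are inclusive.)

<>[0,1] (p2 | !p1) must hold from j=5 onward; find where it first fails.
  j=5: holds
  j=6: holds
  j=7: holds
  j=8: holds
  j=9: holds
  j=10: holds
Holds through j=10; largest k = 5.

5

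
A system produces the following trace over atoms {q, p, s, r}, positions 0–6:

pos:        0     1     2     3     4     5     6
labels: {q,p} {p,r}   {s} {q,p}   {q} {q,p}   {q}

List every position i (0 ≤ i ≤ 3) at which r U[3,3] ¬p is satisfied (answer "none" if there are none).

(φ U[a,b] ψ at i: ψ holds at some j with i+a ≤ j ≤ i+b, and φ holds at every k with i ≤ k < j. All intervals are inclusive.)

Evaluate at each i in [0,3]:
  i=0: ✗ (no rhs in [3,3])
  i=1: ✗ (lhs fails at k=2 before rhs at j=4)
  i=2: ✗ (no rhs in [5,5])
  i=3: ✗ (lhs fails at k=3 before rhs at j=6)

none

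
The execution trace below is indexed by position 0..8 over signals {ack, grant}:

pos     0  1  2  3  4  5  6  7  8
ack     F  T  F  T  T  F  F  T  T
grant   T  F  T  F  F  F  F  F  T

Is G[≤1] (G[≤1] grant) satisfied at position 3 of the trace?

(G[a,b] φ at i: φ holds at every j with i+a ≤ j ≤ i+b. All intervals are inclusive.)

Check G[≤1] grant at every j in [3,4]:
  j=3: fails at 3
  j=4: fails at 4
Fails at j=3 → formula fails.

False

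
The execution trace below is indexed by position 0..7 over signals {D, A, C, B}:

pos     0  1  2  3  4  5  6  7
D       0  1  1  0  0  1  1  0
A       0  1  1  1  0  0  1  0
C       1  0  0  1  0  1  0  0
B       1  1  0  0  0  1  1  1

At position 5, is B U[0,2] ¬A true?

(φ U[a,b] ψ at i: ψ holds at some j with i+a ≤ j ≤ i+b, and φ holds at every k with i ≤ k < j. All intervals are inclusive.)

Need some j in [5,7] with ¬A, and B at every k in [5,j-1].
  j=5: ¬A holds; no prefix to check → satisfied.

True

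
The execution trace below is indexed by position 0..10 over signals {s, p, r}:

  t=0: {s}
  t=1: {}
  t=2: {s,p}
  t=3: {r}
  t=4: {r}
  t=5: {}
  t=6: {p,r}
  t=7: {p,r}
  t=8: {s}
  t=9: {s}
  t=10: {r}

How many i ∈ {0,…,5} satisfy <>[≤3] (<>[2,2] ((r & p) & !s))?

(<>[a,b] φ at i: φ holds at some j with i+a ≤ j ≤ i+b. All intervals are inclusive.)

Evaluate at each i in [0,5]:
  i=0: ✗ (none in [0,3])
  i=1: ✓ (witness j=4)
  i=2: ✓ (witness j=4)
  i=3: ✓ (witness j=4)
  i=4: ✓ (witness j=4)
  i=5: ✓ (witness j=5)
Positions where it holds: {1, 2, 3, 4, 5} → 5.

5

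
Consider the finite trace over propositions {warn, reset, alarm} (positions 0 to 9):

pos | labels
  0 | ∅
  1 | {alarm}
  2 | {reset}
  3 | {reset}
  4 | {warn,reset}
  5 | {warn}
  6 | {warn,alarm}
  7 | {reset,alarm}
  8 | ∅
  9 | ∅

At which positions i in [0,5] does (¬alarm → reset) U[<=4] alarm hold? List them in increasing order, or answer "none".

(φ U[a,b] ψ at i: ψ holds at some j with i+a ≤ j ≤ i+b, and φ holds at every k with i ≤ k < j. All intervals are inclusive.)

1

Evaluate at each i in [0,5]:
  i=0: ✗ (lhs fails at k=0 before rhs at j=1)
  i=1: ✓ (rhs at j=1)
  i=2: ✗ (lhs fails at k=5 before rhs at j=6)
  i=3: ✗ (lhs fails at k=5 before rhs at j=6)
  i=4: ✗ (lhs fails at k=5 before rhs at j=6)
  i=5: ✗ (lhs fails at k=5 before rhs at j=6)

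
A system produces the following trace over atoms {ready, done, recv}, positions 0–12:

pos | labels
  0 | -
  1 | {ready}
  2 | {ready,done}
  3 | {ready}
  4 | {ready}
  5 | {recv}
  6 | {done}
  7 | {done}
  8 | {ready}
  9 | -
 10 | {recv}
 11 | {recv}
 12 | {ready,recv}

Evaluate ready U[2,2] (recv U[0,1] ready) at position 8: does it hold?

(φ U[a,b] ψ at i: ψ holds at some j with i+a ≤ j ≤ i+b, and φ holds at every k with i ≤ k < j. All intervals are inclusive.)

Need some j in [10,10] with (recv U[0,1] ready), and ready at every k in [8,j-1].
  j=10: (recv U[0,1] ready) — fails.
No j in the window works → until fails.

No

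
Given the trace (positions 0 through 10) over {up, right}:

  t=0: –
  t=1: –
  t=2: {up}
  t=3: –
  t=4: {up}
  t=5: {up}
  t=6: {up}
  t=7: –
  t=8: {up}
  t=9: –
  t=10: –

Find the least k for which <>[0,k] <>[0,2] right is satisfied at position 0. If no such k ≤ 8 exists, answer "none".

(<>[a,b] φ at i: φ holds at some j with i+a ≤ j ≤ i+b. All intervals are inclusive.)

none

Scan j = 0,1,… for <>[0,2] right:
  j=0: fails
  j=1: fails
  j=2: fails
  j=3: fails
  j=4: fails
  j=5: fails
  j=6: fails
  j=7: fails
  j=8: fails
No j in [0,8] satisfies it → none.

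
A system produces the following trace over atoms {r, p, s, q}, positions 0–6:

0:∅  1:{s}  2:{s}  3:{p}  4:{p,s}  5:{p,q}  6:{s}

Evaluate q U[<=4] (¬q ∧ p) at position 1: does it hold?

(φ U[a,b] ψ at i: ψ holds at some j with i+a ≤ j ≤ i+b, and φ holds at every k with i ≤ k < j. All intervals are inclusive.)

False

Need some j in [1,5] with (¬q ∧ p), and q at every k in [1,j-1].
  j=1: (¬q ∧ p) false.
  j=2: (¬q ∧ p) false.
  j=3: (¬q ∧ p) holds, but q fails at k=1 → not this j.
  j=4: (¬q ∧ p) holds, but q fails at k=1 → not this j.
  j=5: (¬q ∧ p) false.
No j in the window works → until fails.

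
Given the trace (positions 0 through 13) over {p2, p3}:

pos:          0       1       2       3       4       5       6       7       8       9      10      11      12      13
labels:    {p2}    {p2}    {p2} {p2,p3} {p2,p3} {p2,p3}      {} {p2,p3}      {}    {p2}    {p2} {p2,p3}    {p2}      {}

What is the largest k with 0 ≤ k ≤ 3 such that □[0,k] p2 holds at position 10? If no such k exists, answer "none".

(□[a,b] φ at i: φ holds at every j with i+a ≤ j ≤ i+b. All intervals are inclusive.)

2

p2 must hold from j=10 onward; find where it first fails.
  j=10: holds
  j=11: holds
  j=12: holds
  j=13: fails
Holds on [10,12], so largest k = 2.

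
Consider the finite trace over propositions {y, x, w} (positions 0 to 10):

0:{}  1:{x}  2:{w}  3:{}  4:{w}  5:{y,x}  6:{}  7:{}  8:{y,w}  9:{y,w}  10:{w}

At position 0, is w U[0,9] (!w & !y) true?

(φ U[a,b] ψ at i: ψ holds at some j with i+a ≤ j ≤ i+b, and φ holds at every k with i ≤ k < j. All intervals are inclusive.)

True

Need some j in [0,9] with (!w & !y), and w at every k in [0,j-1].
  j=0: (!w & !y) holds; no prefix to check → satisfied.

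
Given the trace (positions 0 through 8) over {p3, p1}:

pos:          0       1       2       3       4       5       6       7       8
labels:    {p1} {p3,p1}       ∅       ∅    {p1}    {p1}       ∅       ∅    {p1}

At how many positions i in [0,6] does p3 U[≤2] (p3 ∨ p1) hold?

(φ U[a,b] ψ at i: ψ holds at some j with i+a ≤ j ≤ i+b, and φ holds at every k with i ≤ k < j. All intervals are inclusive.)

4

Evaluate at each i in [0,6]:
  i=0: ✓ (rhs at j=0)
  i=1: ✓ (rhs at j=1)
  i=2: ✗ (lhs fails at k=2 before rhs at j=4)
  i=3: ✗ (lhs fails at k=3 before rhs at j=4)
  i=4: ✓ (rhs at j=4)
  i=5: ✓ (rhs at j=5)
  i=6: ✗ (lhs fails at k=6 before rhs at j=8)
Positions where it holds: {0, 1, 4, 5} → 4.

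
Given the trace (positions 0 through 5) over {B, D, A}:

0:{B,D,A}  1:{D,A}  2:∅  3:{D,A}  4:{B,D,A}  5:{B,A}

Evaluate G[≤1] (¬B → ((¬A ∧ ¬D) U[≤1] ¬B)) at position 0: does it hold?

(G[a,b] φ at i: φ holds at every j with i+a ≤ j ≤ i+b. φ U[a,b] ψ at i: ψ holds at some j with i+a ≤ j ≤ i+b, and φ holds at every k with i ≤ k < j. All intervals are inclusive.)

Check (¬B → ((¬A ∧ ¬D) U[≤1] ¬B)) at every j in [0,1]:
  j=0: antecedent false → ✓
  j=1: antecedent true; consequent holds → ✓
All positions satisfy it → formula holds.

True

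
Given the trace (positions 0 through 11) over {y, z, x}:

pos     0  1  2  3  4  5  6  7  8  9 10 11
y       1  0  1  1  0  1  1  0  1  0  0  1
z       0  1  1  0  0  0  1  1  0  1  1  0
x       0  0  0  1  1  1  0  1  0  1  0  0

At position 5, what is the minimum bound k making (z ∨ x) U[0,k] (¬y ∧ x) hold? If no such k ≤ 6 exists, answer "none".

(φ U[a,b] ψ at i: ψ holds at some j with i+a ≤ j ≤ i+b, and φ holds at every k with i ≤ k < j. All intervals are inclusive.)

2

Need earliest j ≥ 5 with (¬y ∧ x), and (z ∨ x) at every k in [5,j-1].
  j=5: rhs fails.
  j=6: rhs fails.
  j=7: rhs holds; lhs holds on [5,6]. k = 2.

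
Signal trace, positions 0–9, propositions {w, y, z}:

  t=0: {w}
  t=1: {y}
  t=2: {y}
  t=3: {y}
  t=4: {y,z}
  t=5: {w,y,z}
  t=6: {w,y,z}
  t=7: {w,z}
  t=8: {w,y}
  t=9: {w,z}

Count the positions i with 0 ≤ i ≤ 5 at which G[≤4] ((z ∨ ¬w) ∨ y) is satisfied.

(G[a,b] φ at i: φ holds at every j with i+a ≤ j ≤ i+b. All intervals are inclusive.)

Evaluate at each i in [0,5]:
  i=0: ✗ (fails at j=0)
  i=1: ✓ (all of [1,5])
  i=2: ✓ (all of [2,6])
  i=3: ✓ (all of [3,7])
  i=4: ✓ (all of [4,8])
  i=5: ✓ (all of [5,9])
Positions where it holds: {1, 2, 3, 4, 5} → 5.

5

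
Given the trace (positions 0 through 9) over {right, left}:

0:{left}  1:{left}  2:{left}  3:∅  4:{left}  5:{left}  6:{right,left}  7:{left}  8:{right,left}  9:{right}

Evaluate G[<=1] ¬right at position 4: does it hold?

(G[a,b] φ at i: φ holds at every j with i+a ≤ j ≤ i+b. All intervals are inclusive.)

Yes

Check ¬right at every j in [4,5]:
  j=4: true
  j=5: true
All positions satisfy it → formula holds.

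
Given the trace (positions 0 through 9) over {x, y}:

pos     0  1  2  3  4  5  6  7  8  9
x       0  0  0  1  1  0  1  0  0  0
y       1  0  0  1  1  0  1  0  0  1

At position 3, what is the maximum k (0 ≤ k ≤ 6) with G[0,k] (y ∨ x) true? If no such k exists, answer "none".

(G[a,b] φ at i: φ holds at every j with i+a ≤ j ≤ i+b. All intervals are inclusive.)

(y ∨ x) must hold from j=3 onward; find where it first fails.
  j=3: holds
  j=4: holds
  j=5: fails
Holds on [3,4], so largest k = 1.

1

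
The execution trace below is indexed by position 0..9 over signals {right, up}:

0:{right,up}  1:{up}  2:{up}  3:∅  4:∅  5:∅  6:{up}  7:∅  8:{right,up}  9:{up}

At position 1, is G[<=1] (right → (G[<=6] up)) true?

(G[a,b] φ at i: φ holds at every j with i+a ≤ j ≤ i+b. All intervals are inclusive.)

Yes

Check (right → (G[<=6] up)) at every j in [1,2]:
  j=1: antecedent false → ✓
  j=2: antecedent false → ✓
All positions satisfy it → formula holds.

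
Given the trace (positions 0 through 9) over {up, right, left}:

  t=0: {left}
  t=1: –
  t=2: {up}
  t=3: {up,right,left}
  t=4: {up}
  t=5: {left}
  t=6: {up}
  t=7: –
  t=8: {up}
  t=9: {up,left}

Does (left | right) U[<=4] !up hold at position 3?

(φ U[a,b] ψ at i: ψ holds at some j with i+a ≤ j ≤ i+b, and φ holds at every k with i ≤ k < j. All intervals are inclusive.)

Does not hold

Need some j in [3,7] with !up, and (left | right) at every k in [3,j-1].
  j=3: !up false.
  j=4: !up false.
  j=5: !up holds, but (left | right) fails at k=4 → not this j.
  j=6: !up false.
  j=7: !up holds, but (left | right) fails at k=4 → not this j.
No j in the window works → until fails.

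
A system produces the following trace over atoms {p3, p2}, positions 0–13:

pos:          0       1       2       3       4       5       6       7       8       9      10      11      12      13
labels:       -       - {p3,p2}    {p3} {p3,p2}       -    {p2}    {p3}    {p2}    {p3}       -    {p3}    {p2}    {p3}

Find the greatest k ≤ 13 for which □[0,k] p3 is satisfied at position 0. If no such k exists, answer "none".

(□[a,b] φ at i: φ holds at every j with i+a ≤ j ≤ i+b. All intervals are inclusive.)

p3 must hold from j=0 onward; find where it first fails.
  j=0: fails → no k works.

none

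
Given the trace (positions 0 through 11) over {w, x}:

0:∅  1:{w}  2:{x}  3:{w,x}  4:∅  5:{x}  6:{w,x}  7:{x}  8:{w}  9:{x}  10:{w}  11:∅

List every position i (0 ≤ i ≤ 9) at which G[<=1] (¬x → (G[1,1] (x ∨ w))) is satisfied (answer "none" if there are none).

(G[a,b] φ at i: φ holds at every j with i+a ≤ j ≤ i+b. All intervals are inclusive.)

0, 1, 2, 3, 4, 5, 6, 7, 8

Evaluate at each i in [0,9]:
  i=0: ✓ (all of [0,1])
  i=1: ✓ (all of [1,2])
  i=2: ✓ (all of [2,3])
  i=3: ✓ (all of [3,4])
  i=4: ✓ (all of [4,5])
  i=5: ✓ (all of [5,6])
  i=6: ✓ (all of [6,7])
  i=7: ✓ (all of [7,8])
  i=8: ✓ (all of [8,9])
  i=9: ✗ (fails at j=10)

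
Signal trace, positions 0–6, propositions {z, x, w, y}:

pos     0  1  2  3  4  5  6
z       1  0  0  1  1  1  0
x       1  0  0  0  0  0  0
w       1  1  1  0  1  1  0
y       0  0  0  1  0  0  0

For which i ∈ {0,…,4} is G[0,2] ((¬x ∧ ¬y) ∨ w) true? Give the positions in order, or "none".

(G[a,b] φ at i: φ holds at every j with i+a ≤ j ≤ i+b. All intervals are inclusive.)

Evaluate at each i in [0,4]:
  i=0: ✓ (all of [0,2])
  i=1: ✗ (fails at j=3)
  i=2: ✗ (fails at j=3)
  i=3: ✗ (fails at j=3)
  i=4: ✓ (all of [4,6])

0, 4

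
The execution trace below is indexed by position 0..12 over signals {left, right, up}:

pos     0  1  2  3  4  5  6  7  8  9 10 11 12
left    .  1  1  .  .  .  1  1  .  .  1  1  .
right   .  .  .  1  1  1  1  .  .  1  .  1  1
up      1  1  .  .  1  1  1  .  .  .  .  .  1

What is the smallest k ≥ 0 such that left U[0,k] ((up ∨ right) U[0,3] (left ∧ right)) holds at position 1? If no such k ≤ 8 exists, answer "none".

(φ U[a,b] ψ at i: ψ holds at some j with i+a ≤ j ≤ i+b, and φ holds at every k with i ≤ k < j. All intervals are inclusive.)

2

Need earliest j ≥ 1 with ((up ∨ right) U[0,3] (left ∧ right)), and left at every k in [1,j-1].
  j=1: rhs fails.
  j=2: rhs fails.
  j=3: rhs holds; lhs holds on [1,2]. k = 2.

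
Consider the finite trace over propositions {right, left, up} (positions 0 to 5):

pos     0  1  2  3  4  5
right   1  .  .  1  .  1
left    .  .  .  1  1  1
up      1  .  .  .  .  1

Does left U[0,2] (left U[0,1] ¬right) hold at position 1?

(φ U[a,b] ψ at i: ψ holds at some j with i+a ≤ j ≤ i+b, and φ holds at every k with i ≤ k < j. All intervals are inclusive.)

Need some j in [1,3] with (left U[0,1] ¬right), and left at every k in [1,j-1].
  j=1: (left U[0,1] ¬right) holds; no prefix to check → satisfied.

Holds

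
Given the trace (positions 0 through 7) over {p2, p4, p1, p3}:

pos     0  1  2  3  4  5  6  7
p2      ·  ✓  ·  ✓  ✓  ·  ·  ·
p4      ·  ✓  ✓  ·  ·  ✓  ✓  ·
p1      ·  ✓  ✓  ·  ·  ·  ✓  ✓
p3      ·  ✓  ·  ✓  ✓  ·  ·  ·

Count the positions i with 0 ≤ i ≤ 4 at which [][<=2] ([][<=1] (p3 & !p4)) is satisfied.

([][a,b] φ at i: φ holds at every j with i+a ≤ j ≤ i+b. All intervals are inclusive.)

Evaluate at each i in [0,4]:
  i=0: ✗ (fails at j=0)
  i=1: ✗ (fails at j=1)
  i=2: ✗ (fails at j=2)
  i=3: ✗ (fails at j=4)
  i=4: ✗ (fails at j=4)
Positions where it holds: {} → 0.

0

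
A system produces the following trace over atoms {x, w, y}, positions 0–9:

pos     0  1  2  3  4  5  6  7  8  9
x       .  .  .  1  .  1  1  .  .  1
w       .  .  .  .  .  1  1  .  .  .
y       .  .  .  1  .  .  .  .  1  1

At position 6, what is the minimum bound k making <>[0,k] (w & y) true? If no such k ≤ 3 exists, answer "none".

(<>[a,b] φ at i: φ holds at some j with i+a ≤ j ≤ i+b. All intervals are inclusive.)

none

Scan j = 6,7,… for (w & y):
  j=6: fails
  j=7: fails
  j=8: fails
  j=9: fails
No j in [6,9] satisfies it → none.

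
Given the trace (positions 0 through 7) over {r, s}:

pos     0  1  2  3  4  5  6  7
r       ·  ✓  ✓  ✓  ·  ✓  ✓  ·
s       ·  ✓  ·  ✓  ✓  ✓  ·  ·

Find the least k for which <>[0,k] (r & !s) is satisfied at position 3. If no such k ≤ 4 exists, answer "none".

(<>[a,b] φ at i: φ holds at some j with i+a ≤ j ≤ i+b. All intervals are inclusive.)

Scan j = 3,4,… for (r & !s):
  j=3: fails
  j=4: fails
  j=5: fails
  j=6: holds
First hit at j=6, so smallest k = 6-3 = 3.

3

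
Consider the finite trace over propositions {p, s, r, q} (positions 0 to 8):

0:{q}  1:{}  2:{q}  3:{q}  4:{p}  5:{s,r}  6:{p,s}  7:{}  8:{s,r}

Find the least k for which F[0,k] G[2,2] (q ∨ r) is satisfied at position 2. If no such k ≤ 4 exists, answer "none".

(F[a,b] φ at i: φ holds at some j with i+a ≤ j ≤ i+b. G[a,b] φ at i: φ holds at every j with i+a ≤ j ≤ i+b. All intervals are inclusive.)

1

Scan j = 2,3,… for G[2,2] (q ∨ r):
  j=2: fails
  j=3: holds
First hit at j=3, so smallest k = 3-2 = 1.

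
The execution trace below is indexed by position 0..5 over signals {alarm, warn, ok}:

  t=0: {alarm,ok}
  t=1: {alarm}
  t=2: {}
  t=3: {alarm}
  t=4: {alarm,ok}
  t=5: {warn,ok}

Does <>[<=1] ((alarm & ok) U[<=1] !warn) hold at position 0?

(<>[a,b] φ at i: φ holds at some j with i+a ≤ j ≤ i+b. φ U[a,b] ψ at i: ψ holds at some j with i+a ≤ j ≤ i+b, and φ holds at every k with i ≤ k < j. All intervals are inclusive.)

Check ((alarm & ok) U[<=1] !warn) at each j in [0,1]:
  j=0: holds
  j=1: holds
Found at j=0 → formula holds.

True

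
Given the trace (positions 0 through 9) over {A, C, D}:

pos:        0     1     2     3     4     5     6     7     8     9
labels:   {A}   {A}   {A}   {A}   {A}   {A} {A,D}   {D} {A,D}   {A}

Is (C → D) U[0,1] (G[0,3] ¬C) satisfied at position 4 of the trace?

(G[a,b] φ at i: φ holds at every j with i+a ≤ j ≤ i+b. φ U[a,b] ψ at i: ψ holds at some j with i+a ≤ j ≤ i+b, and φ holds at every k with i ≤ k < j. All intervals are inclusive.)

Need some j in [4,5] with G[0,3] ¬C, and (C → D) at every k in [4,j-1].
  j=4: G[0,3] ¬C holds; no prefix to check → satisfied.

Holds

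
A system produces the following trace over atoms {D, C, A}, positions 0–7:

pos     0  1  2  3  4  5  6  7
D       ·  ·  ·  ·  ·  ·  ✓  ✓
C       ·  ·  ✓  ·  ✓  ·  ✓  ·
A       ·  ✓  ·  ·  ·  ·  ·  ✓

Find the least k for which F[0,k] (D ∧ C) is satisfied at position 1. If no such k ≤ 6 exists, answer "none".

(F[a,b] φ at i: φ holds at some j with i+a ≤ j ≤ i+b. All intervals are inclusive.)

Scan j = 1,2,… for (D ∧ C):
  j=1: fails
  j=2: fails
  j=3: fails
  j=4: fails
  j=5: fails
  j=6: holds
First hit at j=6, so smallest k = 6-1 = 5.

5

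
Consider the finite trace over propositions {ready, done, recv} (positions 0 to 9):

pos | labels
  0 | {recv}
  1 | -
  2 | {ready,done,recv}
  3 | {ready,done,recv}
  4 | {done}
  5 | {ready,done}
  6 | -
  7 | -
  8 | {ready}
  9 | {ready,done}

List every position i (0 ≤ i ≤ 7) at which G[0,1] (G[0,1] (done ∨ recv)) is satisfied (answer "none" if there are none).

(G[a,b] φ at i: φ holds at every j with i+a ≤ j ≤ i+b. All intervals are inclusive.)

Evaluate at each i in [0,7]:
  i=0: ✗ (fails at j=0)
  i=1: ✗ (fails at j=1)
  i=2: ✓ (all of [2,3])
  i=3: ✓ (all of [3,4])
  i=4: ✗ (fails at j=5)
  i=5: ✗ (fails at j=5)
  i=6: ✗ (fails at j=6)
  i=7: ✗ (fails at j=7)

2, 3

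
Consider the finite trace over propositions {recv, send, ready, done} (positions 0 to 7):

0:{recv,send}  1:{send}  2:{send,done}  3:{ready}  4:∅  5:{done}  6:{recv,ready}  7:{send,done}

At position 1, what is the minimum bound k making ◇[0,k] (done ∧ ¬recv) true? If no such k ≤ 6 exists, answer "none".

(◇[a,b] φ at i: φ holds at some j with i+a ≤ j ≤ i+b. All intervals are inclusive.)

Scan j = 1,2,… for (done ∧ ¬recv):
  j=1: fails
  j=2: holds
First hit at j=2, so smallest k = 2-1 = 1.

1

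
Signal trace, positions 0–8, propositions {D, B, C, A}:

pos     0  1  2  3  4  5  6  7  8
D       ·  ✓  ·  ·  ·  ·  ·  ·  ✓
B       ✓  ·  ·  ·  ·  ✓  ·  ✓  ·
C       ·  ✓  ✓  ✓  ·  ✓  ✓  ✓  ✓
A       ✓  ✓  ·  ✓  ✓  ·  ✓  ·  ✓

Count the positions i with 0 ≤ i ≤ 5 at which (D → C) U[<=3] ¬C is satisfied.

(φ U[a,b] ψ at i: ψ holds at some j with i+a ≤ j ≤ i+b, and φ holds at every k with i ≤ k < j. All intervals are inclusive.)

5

Evaluate at each i in [0,5]:
  i=0: ✓ (rhs at j=0)
  i=1: ✓ (rhs at j=4; lhs holds on [1,3])
  i=2: ✓ (rhs at j=4; lhs holds on [2,3])
  i=3: ✓ (rhs at j=4; lhs holds on [3,3])
  i=4: ✓ (rhs at j=4)
  i=5: ✗ (no rhs in [5,8])
Positions where it holds: {0, 1, 2, 3, 4} → 5.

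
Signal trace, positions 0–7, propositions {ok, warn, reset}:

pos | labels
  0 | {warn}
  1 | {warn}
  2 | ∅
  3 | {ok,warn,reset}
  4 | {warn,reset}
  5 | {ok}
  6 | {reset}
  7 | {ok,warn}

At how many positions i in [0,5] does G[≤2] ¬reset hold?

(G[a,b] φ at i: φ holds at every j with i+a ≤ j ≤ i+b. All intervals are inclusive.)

1

Evaluate at each i in [0,5]:
  i=0: ✓ (all of [0,2])
  i=1: ✗ (fails at j=3)
  i=2: ✗ (fails at j=3)
  i=3: ✗ (fails at j=3)
  i=4: ✗ (fails at j=4)
  i=5: ✗ (fails at j=6)
Positions where it holds: {0} → 1.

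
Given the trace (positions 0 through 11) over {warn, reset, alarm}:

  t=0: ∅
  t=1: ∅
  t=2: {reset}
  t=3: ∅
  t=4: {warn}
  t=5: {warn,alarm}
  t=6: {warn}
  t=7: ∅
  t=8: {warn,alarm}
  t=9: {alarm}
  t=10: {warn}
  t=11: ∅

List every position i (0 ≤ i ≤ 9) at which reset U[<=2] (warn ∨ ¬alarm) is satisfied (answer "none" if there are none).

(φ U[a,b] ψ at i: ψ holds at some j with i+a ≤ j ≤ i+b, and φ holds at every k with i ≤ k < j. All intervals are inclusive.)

Evaluate at each i in [0,9]:
  i=0: ✓ (rhs at j=0)
  i=1: ✓ (rhs at j=1)
  i=2: ✓ (rhs at j=2)
  i=3: ✓ (rhs at j=3)
  i=4: ✓ (rhs at j=4)
  i=5: ✓ (rhs at j=5)
  i=6: ✓ (rhs at j=6)
  i=7: ✓ (rhs at j=7)
  i=8: ✓ (rhs at j=8)
  i=9: ✗ (lhs fails at k=9 before rhs at j=10)

0, 1, 2, 3, 4, 5, 6, 7, 8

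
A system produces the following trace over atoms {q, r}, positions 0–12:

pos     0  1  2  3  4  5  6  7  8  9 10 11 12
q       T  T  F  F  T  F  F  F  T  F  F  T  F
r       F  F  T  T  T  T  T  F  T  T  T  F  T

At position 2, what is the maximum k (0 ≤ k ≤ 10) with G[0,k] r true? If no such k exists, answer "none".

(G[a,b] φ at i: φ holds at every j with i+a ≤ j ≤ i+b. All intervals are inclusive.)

r must hold from j=2 onward; find where it first fails.
  j=2: holds
  j=3: holds
  j=4: holds
  j=5: holds
  j=6: holds
  j=7: fails
Holds on [2,6], so largest k = 4.

4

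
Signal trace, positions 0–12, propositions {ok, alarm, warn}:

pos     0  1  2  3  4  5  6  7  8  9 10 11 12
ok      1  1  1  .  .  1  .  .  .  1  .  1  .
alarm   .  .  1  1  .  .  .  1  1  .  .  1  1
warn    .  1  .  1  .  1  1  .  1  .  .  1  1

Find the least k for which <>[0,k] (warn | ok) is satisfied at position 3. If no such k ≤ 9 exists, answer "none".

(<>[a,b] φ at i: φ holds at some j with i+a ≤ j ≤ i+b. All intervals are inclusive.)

0

Scan j = 3,4,… for (warn | ok):
  j=3: holds
First hit at j=3, so smallest k = 3-3 = 0.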